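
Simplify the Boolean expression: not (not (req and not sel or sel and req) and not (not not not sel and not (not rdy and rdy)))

not (not (req and not sel or sel and req) and not (not not not sel and not (not rdy and rdy)))
= not (not (req and not sel or sel and req) and (not not sel or not rdy and rdy))   (De Morgan)
= not (not ((not sel or sel) and req) and (not not sel or not rdy and rdy))   (distribution)
= not (not req and (not not sel or not rdy and rdy))   (complement / identity)
= not (not req and not not sel)   (complement / identity)
= req or not sel   (De Morgan)

req or not sel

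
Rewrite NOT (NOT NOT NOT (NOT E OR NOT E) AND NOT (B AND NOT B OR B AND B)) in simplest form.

NOT E OR B

NOT (NOT NOT NOT (NOT E OR NOT E) AND NOT (B AND NOT B OR B AND B))
= NOT NOT (NOT E OR NOT E) OR B AND NOT B OR B AND B   (De Morgan)
= NOT NOT (NOT E OR NOT E) OR B   (distribution)
= NOT (E AND E) OR B   (De Morgan)
= NOT E OR B   (idempotence)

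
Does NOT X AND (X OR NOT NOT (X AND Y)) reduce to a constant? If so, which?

NOT X AND (X OR NOT NOT (X AND Y))
= NOT X AND (X OR X AND Y)   (double negation)
= NOT X AND X   (absorption)
= FALSE   (complement)

yes, False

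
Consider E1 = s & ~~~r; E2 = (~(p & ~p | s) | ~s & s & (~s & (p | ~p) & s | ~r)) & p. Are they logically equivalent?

No

E1: s & ~~~r
    = s & ~r   [double negation]
E2: (~(p & ~p | s) | ~s & s & (~s & (p | ~p) & s | ~r)) & p
    = (~(p & ~p | s) | ~s & s & (~s & s | ~r)) & p   [complement / identity]
    = (~s | ~s & s & (~s & s | ~r)) & p   [complement / identity]
    = (~s | ~s & s) & p   [absorption]
    = ~s & p   [complement / identity]
These differ: at p=1, r=0, s=1, E1 = 1 but E2 = 0.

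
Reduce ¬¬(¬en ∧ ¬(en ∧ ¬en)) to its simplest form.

¬en

¬¬(¬en ∧ ¬(en ∧ ¬en))
= ¬(en ∨ en ∧ ¬en)   — De Morgan
= ¬en   — complement / identity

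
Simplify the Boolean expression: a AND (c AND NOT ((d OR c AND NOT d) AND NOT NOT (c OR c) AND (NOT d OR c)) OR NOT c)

a AND (c AND NOT ((d OR c AND NOT d) AND NOT NOT (c OR c) AND (NOT d OR c)) OR NOT c)
= a AND (c AND NOT ((d OR c AND NOT d) AND (c OR c) AND (NOT d OR c)) OR NOT c)   — double negation
= a AND (c AND NOT ((d OR c AND NOT d) AND (c OR c AND NOT d)) OR NOT c)   — distribution
= a AND (c AND NOT (d AND c OR c AND NOT d) OR NOT c)   — distribution
= a AND (c AND NOT c OR NOT c)   — distribution
= a AND NOT c   — complement / identity

a AND NOT c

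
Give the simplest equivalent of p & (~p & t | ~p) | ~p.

~p

p & (~p & t | ~p) | ~p
= p & ~p | ~p   (absorption)
= ~p   (complement / identity)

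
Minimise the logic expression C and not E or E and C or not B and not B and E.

C or not B and E

C and not E or E and C or not B and not B and E
= C or not B and not B and E   (distribution)
= C or not B and E   (idempotence)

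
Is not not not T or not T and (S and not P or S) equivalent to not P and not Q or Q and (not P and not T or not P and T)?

E1: not not not T or not T and (S and not P or S)
    = not not not T or not T and S
    = not T or not T and S
    = not T
E2: not P and not Q or Q and (not P and not T or not P and T)
    = not P and not Q or Q and not P
    = not P
These differ: at P=1, Q=0, S=1, T=0, E1 = 1 but E2 = 0.

No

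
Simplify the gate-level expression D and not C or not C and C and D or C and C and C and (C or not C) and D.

D

D and not C or not C and C and D or C and C and C and (C or not C) and D
= D and not C or not C and C and D or C and C and C and D   [complement / identity]
= D and not C or not C and C and D or C and C and D   [idempotence]
= D and not C or C and D   [distribution]
= D   [distribution]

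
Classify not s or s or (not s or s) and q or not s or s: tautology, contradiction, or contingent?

not s or s or (not s or s) and q or not s or s
= not s or s or not s or s
= not s or s
= True

tautology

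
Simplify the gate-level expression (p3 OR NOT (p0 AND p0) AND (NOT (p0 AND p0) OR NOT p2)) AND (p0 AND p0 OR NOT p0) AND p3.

(p3 OR NOT (p0 AND p0) AND (NOT (p0 AND p0) OR NOT p2)) AND (p0 AND p0 OR NOT p0) AND p3
= (p3 OR NOT (p0 AND p0) AND (NOT (p0 AND p0) OR NOT p2)) AND (p0 OR NOT p0) AND p3   (idempotence)
= (p3 OR NOT (p0 AND p0) AND (NOT (p0 AND p0) OR NOT p2)) AND p3   (complement / identity)
= (p3 OR NOT (p0 AND p0)) AND p3   (absorption)
= (p3 OR NOT p0) AND p3   (idempotence)
= p3   (absorption)

p3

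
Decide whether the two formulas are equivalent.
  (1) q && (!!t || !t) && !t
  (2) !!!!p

E1: q && (!!t || !t) && !t
    = q && (t || !t) && !t
    = q && !t
E2: !!!!p
    = !!p
    = p
These differ: at p=1, q=0, t=0, E1 = 0 but E2 = 1.

No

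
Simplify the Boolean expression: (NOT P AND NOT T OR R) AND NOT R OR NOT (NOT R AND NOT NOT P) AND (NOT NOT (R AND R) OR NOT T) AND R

(NOT P AND NOT T OR R) AND NOT R OR NOT (NOT R AND NOT NOT P) AND (NOT NOT (R AND R) OR NOT T) AND R
= (NOT P AND NOT T OR R) AND NOT R OR (R OR NOT P) AND (NOT NOT (R AND R) OR NOT T) AND R   (De Morgan)
= (NOT P AND NOT T OR R) AND NOT R OR (R OR NOT P) AND (R AND R OR NOT T) AND R   (double negation)
= (NOT P AND NOT T OR R) AND NOT R OR (R OR NOT P) AND (R OR NOT T) AND R   (idempotence)
= (NOT P AND NOT T OR R) AND NOT R OR (NOT P AND NOT T OR R) AND R   (distribution)
= NOT P AND NOT T OR R   (distribution)

NOT P AND NOT T OR R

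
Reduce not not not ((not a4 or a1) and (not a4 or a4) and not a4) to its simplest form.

not not not ((not a4 or a1) and (not a4 or a4) and not a4)
= not not not ((not a4 or a1) and not a4)
= not not not not a4
= not not a4
= a4

a4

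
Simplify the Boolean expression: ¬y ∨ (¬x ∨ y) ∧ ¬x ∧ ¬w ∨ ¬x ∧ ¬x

¬y ∨ ¬x

¬y ∨ (¬x ∨ y) ∧ ¬x ∧ ¬w ∨ ¬x ∧ ¬x
= ¬y ∨ (¬x ∨ y) ∧ ¬x ∧ ¬w ∨ ¬x   (idempotence)
= ¬y ∨ ¬x ∧ ¬w ∨ ¬x   (absorption)
= ¬y ∨ ¬x   (absorption)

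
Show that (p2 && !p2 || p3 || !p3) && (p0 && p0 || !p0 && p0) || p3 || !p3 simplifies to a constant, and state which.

(p2 && !p2 || p3 || !p3) && (p0 && p0 || !p0 && p0) || p3 || !p3
= (p2 && !p2 || p3 || !p3) && p0 || p3 || !p3
= (p3 || !p3) && p0 || p3 || !p3
= p3 || !p3
= true

true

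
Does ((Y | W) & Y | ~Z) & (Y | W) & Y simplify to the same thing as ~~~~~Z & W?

No

E1: ((Y | W) & Y | ~Z) & (Y | W) & Y
    = (Y | W) & Y   [absorption]
    = Y   [absorption]
E2: ~~~~~Z & W
    = ~~~Z & W   [double negation]
    = ~Z & W   [double negation]
These differ: at W=0, Y=1, Z=0, E1 = 1 but E2 = 0.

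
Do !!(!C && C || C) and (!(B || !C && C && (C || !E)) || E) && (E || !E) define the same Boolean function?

E1: !!(!C && C || C)
    = !!C   — complement / identity
    = C   — double negation
E2: (!(B || !C && C && (C || !E)) || E) && (E || !E)
    = (!(B || !C && C) || E) && (E || !E)   — absorption
    = !(B || !C && C) || E   — complement / identity
    = !B || E   — complement / identity
These differ: at B=1, C=0, E=1, E1 = 0 but E2 = 1.

No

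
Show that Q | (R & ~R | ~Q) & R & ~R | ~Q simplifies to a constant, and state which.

Q | (R & ~R | ~Q) & R & ~R | ~Q
= Q | R & ~R | ~Q
= Q | ~Q
= 1

1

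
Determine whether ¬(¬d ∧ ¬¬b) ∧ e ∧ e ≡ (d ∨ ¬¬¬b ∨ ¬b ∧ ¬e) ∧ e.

Yes

E1: ¬(¬d ∧ ¬¬b) ∧ e ∧ e
    = ¬(¬d ∧ ¬¬b) ∧ e
    = (d ∨ ¬b) ∧ e
E2: (d ∨ ¬¬¬b ∨ ¬b ∧ ¬e) ∧ e
    = (d ∨ ¬b ∨ ¬b ∧ ¬e) ∧ e
    = (d ∨ ¬b) ∧ e
Both reduce to (d ∨ ¬b) ∧ e, so they are equivalent.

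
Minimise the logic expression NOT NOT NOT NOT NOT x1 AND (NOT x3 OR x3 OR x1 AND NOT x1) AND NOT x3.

NOT x1 AND NOT x3

NOT NOT NOT NOT NOT x1 AND (NOT x3 OR x3 OR x1 AND NOT x1) AND NOT x3
= NOT NOT NOT x1 AND (NOT x3 OR x3 OR x1 AND NOT x1) AND NOT x3   [double negation]
= NOT NOT NOT x1 AND (NOT x3 OR x3) AND NOT x3   [complement / identity]
= NOT x1 AND (NOT x3 OR x3) AND NOT x3   [double negation]
= NOT x1 AND NOT x3   [complement / identity]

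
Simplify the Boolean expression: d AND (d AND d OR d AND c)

d

d AND (d AND d OR d AND c)
= d AND (d OR c) AND d   — distribution
= d AND d   — absorption
= d   — idempotence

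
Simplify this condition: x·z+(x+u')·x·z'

x·z+(x+u')·x·z'
= x·z+x·z'
= x

x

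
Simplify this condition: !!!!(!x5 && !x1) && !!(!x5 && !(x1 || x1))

!x5 && !x1

!!!!(!x5 && !x1) && !!(!x5 && !(x1 || x1))
= !!(!x5 && !x1) && !!(!x5 && !(x1 || x1))   (double negation)
= !!(!x5 && !x1) && !!(!x5 && !x1)   (idempotence)
= !!(!x5 && !x1)   (idempotence)
= !x5 && !x1   (double negation)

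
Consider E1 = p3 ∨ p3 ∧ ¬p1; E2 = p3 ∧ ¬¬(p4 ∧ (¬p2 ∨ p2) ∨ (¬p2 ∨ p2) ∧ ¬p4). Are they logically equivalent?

Yes

E1: p3 ∨ p3 ∧ ¬p1
    = p3   [absorption]
E2: p3 ∧ ¬¬(p4 ∧ (¬p2 ∨ p2) ∨ (¬p2 ∨ p2) ∧ ¬p4)
    = p3 ∧ ¬¬(¬p2 ∨ p2)   [distribution]
    = p3 ∧ (¬p2 ∨ p2)   [double negation]
    = p3   [complement / identity]
Both reduce to p3, so they are equivalent.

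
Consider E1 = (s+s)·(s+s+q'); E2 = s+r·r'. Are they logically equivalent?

E1: (s+s)·(s+s+q')
    = s+s   [absorption]
    = s   [idempotence]
E2: s+r·r'
    = s   [complement / identity]
Both reduce to s, so they are equivalent.

Yes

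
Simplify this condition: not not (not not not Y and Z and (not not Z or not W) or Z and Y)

not not (not not not Y and Z and (not not Z or not W) or Z and Y)
= not not (not Y and Z and (not not Z or not W) or Z and Y)   (double negation)
= not not (not Y and Z and (Z or not W) or Z and Y)   (double negation)
= not not (not Y and Z or Z and Y)   (absorption)
= not not Z   (distribution)
= Z   (double negation)

Z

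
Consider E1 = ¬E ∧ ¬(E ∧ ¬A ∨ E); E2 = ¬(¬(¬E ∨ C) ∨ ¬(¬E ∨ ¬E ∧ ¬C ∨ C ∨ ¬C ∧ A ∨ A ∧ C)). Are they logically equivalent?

E1: ¬E ∧ ¬(E ∧ ¬A ∨ E)
    = ¬E ∧ ¬E   — absorption
    = ¬E   — idempotence
E2: ¬(¬(¬E ∨ C) ∨ ¬(¬E ∨ ¬E ∧ ¬C ∨ C ∨ ¬C ∧ A ∨ A ∧ C))
    = ¬(¬(¬E ∨ C) ∨ ¬(¬E ∨ ¬E ∧ ¬C ∨ C ∨ A))   — distribution
    = ¬(¬(¬E ∨ C) ∨ ¬(¬E ∨ C ∨ A))   — absorption
    = (¬E ∨ C) ∧ (¬E ∨ C ∨ A)   — De Morgan
    = ¬E ∨ C   — absorption
These differ: at A=0, C=1, E=1, E1 = 0 but E2 = 1.

No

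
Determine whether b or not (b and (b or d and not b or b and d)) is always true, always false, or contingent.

always true

b or not (b and (b or d and not b or b and d))
= b or not (b and (b or d))   [distribution]
= b or not b   [absorption]
= True   [complement]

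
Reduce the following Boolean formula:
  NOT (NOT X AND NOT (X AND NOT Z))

NOT (NOT X AND NOT (X AND NOT Z))
= X OR X AND NOT Z   (De Morgan)
= X   (absorption)

X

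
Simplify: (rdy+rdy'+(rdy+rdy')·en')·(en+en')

(rdy+rdy'+(rdy+rdy')·en')·(en+en')
= (rdy+rdy')·(en+en')   — absorption
= en+en'   — complement / identity
= 1   — complement

1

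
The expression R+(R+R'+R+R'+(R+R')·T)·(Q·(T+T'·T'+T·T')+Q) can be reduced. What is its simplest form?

R+Q

R+(R+R'+R+R'+(R+R')·T)·(Q·(T+T'·T'+T·T')+Q)
= R+(R+R'+R+R'+(R+R')·T)·(Q·(T+T')+Q)   — distribution
= R+(R+R'+R+R'+(R+R')·T)·(Q+Q)   — complement / identity
= R+(R+R'+(R+R')·T)·(Q+Q)   — idempotence
= R+(R+R')·(Q+Q)   — absorption
= R+(R+R')·Q   — idempotence
= R+Q   — complement / identity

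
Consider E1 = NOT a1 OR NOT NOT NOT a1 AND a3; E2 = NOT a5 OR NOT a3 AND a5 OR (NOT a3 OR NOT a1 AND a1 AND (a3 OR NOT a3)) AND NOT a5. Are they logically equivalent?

E1: NOT a1 OR NOT NOT NOT a1 AND a3
    = NOT a1 OR NOT a1 AND a3
    = NOT a1
E2: NOT a5 OR NOT a3 AND a5 OR (NOT a3 OR NOT a1 AND a1 AND (a3 OR NOT a3)) AND NOT a5
    = NOT a5 OR NOT a3 AND a5 OR (NOT a3 OR NOT a1 AND a1) AND NOT a5
    = NOT a5 OR NOT a3 AND a5 OR NOT a3 AND NOT a5
    = NOT a5 OR NOT a3
These differ: at a1=0, a3=1, a5=1, E1 = 1 but E2 = 0.

No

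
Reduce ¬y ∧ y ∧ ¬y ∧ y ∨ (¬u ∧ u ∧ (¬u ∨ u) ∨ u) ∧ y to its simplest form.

¬y ∧ y ∧ ¬y ∧ y ∨ (¬u ∧ u ∧ (¬u ∨ u) ∨ u) ∧ y
= ¬y ∧ y ∨ (¬u ∧ u ∧ (¬u ∨ u) ∨ u) ∧ y   — idempotence
= ¬y ∧ y ∨ (¬u ∧ u ∨ u) ∧ y   — complement / identity
= (¬u ∧ u ∨ u) ∧ y   — complement / identity
= u ∧ y   — complement / identity

u ∧ y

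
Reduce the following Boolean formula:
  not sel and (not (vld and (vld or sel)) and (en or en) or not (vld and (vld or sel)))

not sel and (not (vld and (vld or sel)) and (en or en) or not (vld and (vld or sel)))
= not sel and (not (vld and (vld or sel)) and en or not (vld and (vld or sel)))   [idempotence]
= not sel and not (vld and (vld or sel))   [absorption]
= not sel and not vld   [absorption]

not sel and not vld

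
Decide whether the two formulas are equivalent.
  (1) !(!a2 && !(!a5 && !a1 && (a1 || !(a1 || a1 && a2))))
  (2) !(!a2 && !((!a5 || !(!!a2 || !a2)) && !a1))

E1: !(!a2 && !(!a5 && !a1 && (a1 || !(a1 || a1 && a2))))
    = a2 || !a5 && !a1 && (a1 || !(a1 || a1 && a2))   — De Morgan
    = a2 || !a5 && !a1 && (a1 || !a1)   — absorption
    = a2 || !a5 && !a1   — complement / identity
E2: !(!a2 && !((!a5 || !(!!a2 || !a2)) && !a1))
    = !(!a2 && !((!a5 || !a2 && a2) && !a1))   — De Morgan
    = !(!a2 && !(!a5 && !a1))   — complement / identity
    = a2 || !a5 && !a1   — De Morgan
Both reduce to a2 || !a5 && !a1, so they are equivalent.

Yes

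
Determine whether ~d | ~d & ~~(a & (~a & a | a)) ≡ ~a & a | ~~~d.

E1: ~d | ~d & ~~(a & (~a & a | a))
    = ~d | ~d & ~~(a & a)   (complement / identity)
    = ~d | ~d & ~~a   (idempotence)
    = ~d | ~d & a   (double negation)
    = ~d   (absorption)
E2: ~a & a | ~~~d
    = ~~~d   (complement / identity)
    = ~d   (double negation)
Both reduce to ~d, so they are equivalent.

Yes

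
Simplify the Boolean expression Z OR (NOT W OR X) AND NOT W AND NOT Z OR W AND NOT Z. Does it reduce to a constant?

Z OR (NOT W OR X) AND NOT W AND NOT Z OR W AND NOT Z
= Z OR NOT W AND NOT Z OR W AND NOT Z   — absorption
= Z OR NOT Z   — distribution
= TRUE   — complement

TRUE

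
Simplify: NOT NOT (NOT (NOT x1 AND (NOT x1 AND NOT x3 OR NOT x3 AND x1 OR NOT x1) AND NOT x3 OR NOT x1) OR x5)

NOT NOT (NOT (NOT x1 AND (NOT x1 AND NOT x3 OR NOT x3 AND x1 OR NOT x1) AND NOT x3 OR NOT x1) OR x5)
= NOT NOT (NOT (NOT x1 AND (NOT x3 OR NOT x1) AND NOT x3 OR NOT x1) OR x5)
= NOT NOT (NOT (NOT x1 AND NOT x3 OR NOT x1) OR x5)
= NOT NOT (NOT NOT x1 OR x5)
= NOT NOT x1 OR x5
= x1 OR x5

x1 OR x5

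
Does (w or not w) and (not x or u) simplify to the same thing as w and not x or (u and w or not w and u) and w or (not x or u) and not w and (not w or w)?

Yes

E1: (w or not w) and (not x or u)
    = not x or u   [complement / identity]
E2: w and not x or (u and w or not w and u) and w or (not x or u) and not w and (not w or w)
    = (not x or u and w or not w and u) and w or (not x or u) and not w and (not w or w)   [distribution]
    = (not x or u) and w or (not x or u) and not w and (not w or w)   [distribution]
    = (not x or u) and w or (not x or u) and not w   [complement / identity]
    = not x or u   [distribution]
Both reduce to not x or u, so they are equivalent.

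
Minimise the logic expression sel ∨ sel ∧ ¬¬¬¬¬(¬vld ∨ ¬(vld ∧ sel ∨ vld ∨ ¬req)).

sel

sel ∨ sel ∧ ¬¬¬¬¬(¬vld ∨ ¬(vld ∧ sel ∨ vld ∨ ¬req))
= sel ∨ sel ∧ ¬¬¬(¬vld ∨ ¬(vld ∧ sel ∨ vld ∨ ¬req))   [double negation]
= sel ∨ sel ∧ ¬¬¬(¬vld ∨ ¬(vld ∨ ¬req))   [absorption]
= sel ∨ sel ∧ ¬(¬vld ∨ ¬(vld ∨ ¬req))   [double negation]
= sel ∨ sel ∧ vld ∧ (vld ∨ ¬req)   [De Morgan]
= sel ∨ sel ∧ vld   [absorption]
= sel   [absorption]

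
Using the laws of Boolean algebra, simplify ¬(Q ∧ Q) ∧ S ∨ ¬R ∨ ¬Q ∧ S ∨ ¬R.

¬(Q ∧ Q) ∧ S ∨ ¬R ∨ ¬Q ∧ S ∨ ¬R
= ¬Q ∧ S ∨ ¬R ∨ ¬Q ∧ S ∨ ¬R   [idempotence]
= ¬Q ∧ S ∨ ¬R   [idempotence]

¬Q ∧ S ∨ ¬R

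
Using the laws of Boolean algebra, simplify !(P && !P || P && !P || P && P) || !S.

!(P && !P || P && !P || P && P) || !S
= !(P && !P || P && P) || !S
= !P || !S

!P || !S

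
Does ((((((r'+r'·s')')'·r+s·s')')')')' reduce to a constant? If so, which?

yes, False

((((((r'+r'·s')')'·r+s·s')')')')'
= ((((((r')')'·r+s·s')')')')'   [absorption]
= ((((((r')')'·r)')')')'   [complement / identity]
= ((((r'·r)')')')'   [double negation]
= ((r'·r)')'   [double negation]
= r'·r   [double negation]
= 0   [complement]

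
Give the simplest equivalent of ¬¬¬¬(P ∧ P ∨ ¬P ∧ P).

P

¬¬¬¬(P ∧ P ∨ ¬P ∧ P)
= ¬¬¬¬P
= ¬¬P
= P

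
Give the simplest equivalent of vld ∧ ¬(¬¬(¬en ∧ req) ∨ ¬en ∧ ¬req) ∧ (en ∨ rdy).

vld ∧ en

vld ∧ ¬(¬¬(¬en ∧ req) ∨ ¬en ∧ ¬req) ∧ (en ∨ rdy)
= vld ∧ ¬(¬en ∧ req ∨ ¬en ∧ ¬req) ∧ (en ∨ rdy)   — double negation
= vld ∧ ¬¬en ∧ (en ∨ rdy)   — distribution
= vld ∧ en ∧ (en ∨ rdy)   — double negation
= vld ∧ en   — absorption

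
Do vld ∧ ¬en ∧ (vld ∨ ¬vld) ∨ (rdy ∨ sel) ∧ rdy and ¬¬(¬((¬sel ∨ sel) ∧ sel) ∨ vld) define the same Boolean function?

No

E1: vld ∧ ¬en ∧ (vld ∨ ¬vld) ∨ (rdy ∨ sel) ∧ rdy
    = vld ∧ ¬en ∧ (vld ∨ ¬vld) ∨ rdy
    = vld ∧ ¬en ∨ rdy
E2: ¬¬(¬((¬sel ∨ sel) ∧ sel) ∨ vld)
    = ¬((¬sel ∨ sel) ∧ sel) ∨ vld
    = ¬sel ∨ vld
These differ: at en=1, rdy=0, sel=0, vld=0, E1 = 0 but E2 = 1.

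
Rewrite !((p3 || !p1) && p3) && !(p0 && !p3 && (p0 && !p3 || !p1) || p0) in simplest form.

!((p3 || !p1) && p3) && !(p0 && !p3 && (p0 && !p3 || !p1) || p0)
= !p3 && !(p0 && !p3 && (p0 && !p3 || !p1) || p0)   (absorption)
= !p3 && !(p0 && !p3 || p0)   (absorption)
= !p3 && !p0   (absorption)

!p3 && !p0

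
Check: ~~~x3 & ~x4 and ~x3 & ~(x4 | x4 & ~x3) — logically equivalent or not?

Yes

E1: ~~~x3 & ~x4
    = ~x3 & ~x4   [double negation]
E2: ~x3 & ~(x4 | x4 & ~x3)
    = ~x3 & ~x4   [absorption]
Both reduce to ~x3 & ~x4, so they are equivalent.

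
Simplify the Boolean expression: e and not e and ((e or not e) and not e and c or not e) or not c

not c

e and not e and ((e or not e) and not e and c or not e) or not c
= e and not e and (not e and c or not e) or not c   — complement / identity
= e and not e and not e or not c   — absorption
= e and not e or not c   — idempotence
= not c   — complement / identity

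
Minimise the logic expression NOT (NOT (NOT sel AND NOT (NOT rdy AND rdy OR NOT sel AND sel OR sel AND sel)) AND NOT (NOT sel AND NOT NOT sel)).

NOT sel

NOT (NOT (NOT sel AND NOT (NOT rdy AND rdy OR NOT sel AND sel OR sel AND sel)) AND NOT (NOT sel AND NOT NOT sel))
= NOT (NOT (NOT sel AND NOT (NOT sel AND sel OR sel AND sel)) AND NOT (NOT sel AND NOT NOT sel))   — complement / identity
= NOT (NOT (NOT sel AND NOT sel) AND NOT (NOT sel AND NOT NOT sel))   — distribution
= NOT (NOT (NOT sel AND NOT sel) AND (sel OR NOT sel))   — De Morgan
= NOT NOT (NOT sel AND NOT sel)   — complement / identity
= NOT (sel OR sel)   — De Morgan
= NOT sel   — idempotence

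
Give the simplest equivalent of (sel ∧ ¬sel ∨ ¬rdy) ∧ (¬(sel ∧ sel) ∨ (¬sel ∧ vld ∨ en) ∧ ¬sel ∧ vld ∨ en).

¬rdy ∧ (¬sel ∨ en)

(sel ∧ ¬sel ∨ ¬rdy) ∧ (¬(sel ∧ sel) ∨ (¬sel ∧ vld ∨ en) ∧ ¬sel ∧ vld ∨ en)
= ¬rdy ∧ (¬(sel ∧ sel) ∨ (¬sel ∧ vld ∨ en) ∧ ¬sel ∧ vld ∨ en)   (complement / identity)
= ¬rdy ∧ (¬(sel ∧ sel) ∨ ¬sel ∧ vld ∨ en)   (absorption)
= ¬rdy ∧ (¬sel ∨ ¬sel ∧ vld ∨ en)   (idempotence)
= ¬rdy ∧ (¬sel ∨ en)   (absorption)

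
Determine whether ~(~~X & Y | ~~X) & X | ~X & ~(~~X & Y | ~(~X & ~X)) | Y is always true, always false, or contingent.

contingent

~(~~X & Y | ~~X) & X | ~X & ~(~~X & Y | ~(~X & ~X)) | Y
= ~(~~X & Y | ~~X) & X | ~X & ~(~~X & Y | ~~X) | Y
= ~(~~X & Y | ~~X) | Y
= ~~~X | Y
= ~X | Y
This depends on X, Y, so it is not a constant.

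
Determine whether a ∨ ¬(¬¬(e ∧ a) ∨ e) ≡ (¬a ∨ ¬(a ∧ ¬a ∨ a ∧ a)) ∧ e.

No

E1: a ∨ ¬(¬¬(e ∧ a) ∨ e)
    = a ∨ ¬(e ∧ a ∨ e)
    = a ∨ ¬e
E2: (¬a ∨ ¬(a ∧ ¬a ∨ a ∧ a)) ∧ e
    = (¬a ∨ ¬a) ∧ e
    = ¬a ∧ e
These differ: at a=1, e=0, E1 = 1 but E2 = 0.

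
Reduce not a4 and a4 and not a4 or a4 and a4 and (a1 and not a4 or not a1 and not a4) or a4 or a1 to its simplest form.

a4 or a1

not a4 and a4 and not a4 or a4 and a4 and (a1 and not a4 or not a1 and not a4) or a4 or a1
= not a4 and a4 and not a4 or a4 and a4 and not a4 or a4 or a1   (distribution)
= a4 and not a4 or a4 or a1   (distribution)
= a4 or a1   (complement / identity)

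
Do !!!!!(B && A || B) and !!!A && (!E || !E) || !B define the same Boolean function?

E1: !!!!!(B && A || B)
    = !!!!!B   (absorption)
    = !!!B   (double negation)
    = !B   (double negation)
E2: !!!A && (!E || !E) || !B
    = !!!A && !E || !B   (idempotence)
    = !A && !E || !B   (double negation)
These differ: at A=0, B=1, E=0, E1 = 0 but E2 = 1.

No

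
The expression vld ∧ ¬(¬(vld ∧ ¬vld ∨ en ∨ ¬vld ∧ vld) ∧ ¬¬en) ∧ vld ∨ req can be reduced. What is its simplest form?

vld ∧ ¬(¬(vld ∧ ¬vld ∨ en ∨ ¬vld ∧ vld) ∧ ¬¬en) ∧ vld ∨ req
= vld ∧ (vld ∧ ¬vld ∨ en ∨ ¬vld ∧ vld ∨ ¬en) ∧ vld ∨ req   (De Morgan)
= vld ∧ (en ∨ ¬vld ∧ vld ∨ ¬en) ∧ vld ∨ req   (complement / identity)
= vld ∧ (en ∨ ¬en) ∧ vld ∨ req   (complement / identity)
= vld ∧ vld ∨ req   (complement / identity)
= vld ∨ req   (idempotence)

vld ∨ req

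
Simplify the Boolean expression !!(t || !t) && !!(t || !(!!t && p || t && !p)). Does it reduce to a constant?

true

!!(t || !t) && !!(t || !(!!t && p || t && !p))
= !!(t || !t) && !!(t || !(t && p || t && !p))   — double negation
= !!(t || !t) && !!(t || !t)   — distribution
= !!(t || !t)   — idempotence
= t || !t   — double negation
= true   — complement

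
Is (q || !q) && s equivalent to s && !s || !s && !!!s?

No

E1: (q || !q) && s
    = s
E2: s && !s || !s && !!!s
    = s && !s || !s && !s
    = !s
These differ: at q=0, s=0, E1 = 0 but E2 = 1.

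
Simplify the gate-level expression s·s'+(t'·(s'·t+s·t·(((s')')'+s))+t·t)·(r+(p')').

s·s'+(t'·(s'·t+s·t·(((s')')'+s))+t·t)·(r+(p')')
= s·s'+(t'·(s'·t+s·t·(s'+s))+t·t)·(r+(p')')
= s·s'+(t'·(s'·t+s·t)+t·t)·(r+(p')')
= s·s'+(t'·t+t·t)·(r+(p')')
= (t'·t+t·t)·(r+(p')')
= t·(r+(p')')
= t·(r+p)

t·(r+p)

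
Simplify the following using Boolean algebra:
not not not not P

not not not not P
= not not P
= P

P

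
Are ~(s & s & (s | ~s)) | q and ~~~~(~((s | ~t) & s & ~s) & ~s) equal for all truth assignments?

No

E1: ~(s & s & (s | ~s)) | q
    = ~(s & s) | q   [complement / identity]
    = ~s | q   [idempotence]
E2: ~~~~(~((s | ~t) & s & ~s) & ~s)
    = ~~~~(~(s & ~s) & ~s)   [absorption]
    = ~~~(s & ~s | s)   [De Morgan]
    = ~~~s   [complement / identity]
    = ~s   [double negation]
These differ: at q=1, s=1, t=0, E1 = 1 but E2 = 0.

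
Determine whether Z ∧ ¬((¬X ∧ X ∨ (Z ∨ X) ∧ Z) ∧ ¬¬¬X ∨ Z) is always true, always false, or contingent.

Z ∧ ¬((¬X ∧ X ∨ (Z ∨ X) ∧ Z) ∧ ¬¬¬X ∨ Z)
= Z ∧ ¬((¬X ∧ X ∨ Z) ∧ ¬¬¬X ∨ Z)   [absorption]
= Z ∧ ¬(Z ∧ ¬¬¬X ∨ Z)   [complement / identity]
= Z ∧ ¬(Z ∧ ¬X ∨ Z)   [double negation]
= Z ∧ ¬Z   [absorption]
= False   [complement]

always false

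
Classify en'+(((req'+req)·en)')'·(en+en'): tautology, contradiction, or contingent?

en'+(((req'+req)·en)')'·(en+en')
= en'+(req'+req)·en·(en+en')   [double negation]
= en'+(req'+req)·en   [complement / identity]
= en'+en   [complement / identity]
= 1   [complement]

tautology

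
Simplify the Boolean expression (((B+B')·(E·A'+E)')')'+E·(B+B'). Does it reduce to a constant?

1

(((B+B')·(E·A'+E)')')'+E·(B+B')
= (((B+B')·E')')'+E·(B+B')   (absorption)
= (B+B')·E'+E·(B+B')   (double negation)
= B+B'   (distribution)
= 1   (complement)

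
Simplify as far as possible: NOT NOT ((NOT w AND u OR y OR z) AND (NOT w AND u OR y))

NOT NOT ((NOT w AND u OR y OR z) AND (NOT w AND u OR y))
= NOT NOT (NOT w AND u OR y)   (absorption)
= NOT w AND u OR y   (double negation)

NOT w AND u OR y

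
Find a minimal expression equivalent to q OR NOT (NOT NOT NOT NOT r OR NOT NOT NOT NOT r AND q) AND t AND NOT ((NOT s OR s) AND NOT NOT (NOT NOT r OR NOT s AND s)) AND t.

q OR NOT (NOT NOT NOT NOT r OR NOT NOT NOT NOT r AND q) AND t AND NOT ((NOT s OR s) AND NOT NOT (NOT NOT r OR NOT s AND s)) AND t
= q OR NOT (NOT NOT NOT NOT r OR NOT NOT NOT NOT r AND q) AND t AND NOT NOT NOT (NOT NOT r OR NOT s AND s) AND t   — complement / identity
= q OR NOT NOT NOT NOT NOT r AND t AND NOT NOT NOT (NOT NOT r OR NOT s AND s) AND t   — absorption
= q OR NOT NOT NOT NOT NOT r AND t AND NOT NOT NOT NOT NOT r AND t   — complement / identity
= q OR NOT NOT NOT NOT NOT r AND t   — idempotence
= q OR NOT NOT NOT r AND t   — double negation
= q OR NOT r AND t   — double negation

q OR NOT r AND t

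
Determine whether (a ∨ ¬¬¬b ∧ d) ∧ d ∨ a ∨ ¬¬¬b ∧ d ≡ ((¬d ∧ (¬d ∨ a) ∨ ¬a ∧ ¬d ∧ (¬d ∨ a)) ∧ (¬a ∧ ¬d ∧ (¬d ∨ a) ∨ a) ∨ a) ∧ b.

No

E1: (a ∨ ¬¬¬b ∧ d) ∧ d ∨ a ∨ ¬¬¬b ∧ d
    = a ∨ ¬¬¬b ∧ d
    = a ∨ ¬b ∧ d
E2: ((¬d ∧ (¬d ∨ a) ∨ ¬a ∧ ¬d ∧ (¬d ∨ a)) ∧ (¬a ∧ ¬d ∧ (¬d ∨ a) ∨ a) ∨ a) ∧ b
    = (¬d ∧ (¬d ∨ a) ∧ a ∨ ¬a ∧ ¬d ∧ (¬d ∨ a) ∨ a) ∧ b
    = (¬d ∧ (¬d ∨ a) ∨ a) ∧ b
    = (¬d ∨ a) ∧ b
These differ: at a=1, b=0, d=1, E1 = 1 but E2 = 0.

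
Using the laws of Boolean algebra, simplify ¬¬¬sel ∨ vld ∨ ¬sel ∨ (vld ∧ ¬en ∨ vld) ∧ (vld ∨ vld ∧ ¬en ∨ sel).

¬sel ∨ vld

¬¬¬sel ∨ vld ∨ ¬sel ∨ (vld ∧ ¬en ∨ vld) ∧ (vld ∨ vld ∧ ¬en ∨ sel)
= ¬¬¬sel ∨ vld ∨ ¬sel ∨ vld ∨ vld ∧ ¬en ∧ (vld ∧ ¬en ∨ sel)   — distribution
= ¬¬¬sel ∨ vld ∨ ¬sel ∨ vld ∨ vld ∧ ¬en   — absorption
= ¬¬¬sel ∨ vld ∨ ¬sel ∨ vld   — absorption
= ¬sel ∨ vld ∨ ¬sel ∨ vld   — double negation
= ¬sel ∨ vld   — idempotence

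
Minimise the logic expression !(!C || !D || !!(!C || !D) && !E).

C && D

!(!C || !D || !!(!C || !D) && !E)
= !(!C || !D || (!C || !D) && !E)   (double negation)
= !(!C || !D)   (absorption)
= C && D   (De Morgan)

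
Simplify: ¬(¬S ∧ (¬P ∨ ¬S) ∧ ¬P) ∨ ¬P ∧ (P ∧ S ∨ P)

S ∨ P

¬(¬S ∧ (¬P ∨ ¬S) ∧ ¬P) ∨ ¬P ∧ (P ∧ S ∨ P)
= ¬(¬S ∧ (¬P ∨ ¬S) ∧ ¬P) ∨ ¬P ∧ P
= ¬(¬S ∧ ¬P) ∨ ¬P ∧ P
= S ∨ P ∨ ¬P ∧ P
= S ∨ P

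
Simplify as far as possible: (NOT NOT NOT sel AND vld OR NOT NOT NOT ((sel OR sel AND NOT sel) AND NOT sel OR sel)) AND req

NOT sel AND req

(NOT NOT NOT sel AND vld OR NOT NOT NOT ((sel OR sel AND NOT sel) AND NOT sel OR sel)) AND req
= (NOT NOT NOT sel AND vld OR NOT NOT NOT (sel AND NOT sel OR sel)) AND req   (complement / identity)
= (NOT NOT NOT sel AND vld OR NOT NOT NOT sel) AND req   (complement / identity)
= NOT NOT NOT sel AND req   (absorption)
= NOT sel AND req   (double negation)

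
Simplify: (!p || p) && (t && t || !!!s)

(!p || p) && (t && t || !!!s)
= t && t || !!!s
= t && t || !s
= t || !s

t || !s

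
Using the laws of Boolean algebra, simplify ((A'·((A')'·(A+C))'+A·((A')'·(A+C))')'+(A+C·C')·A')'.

((A'·((A')'·(A+C))'+A·((A')'·(A+C))')'+(A+C·C')·A')'
= ((A'·((A')'·(A+C))'+A·((A')'·(A+C))')'+A·A')'   — complement / identity
= ((A'·((A')'·(A+C))'+A·((A')'·(A+C))')')'   — complement / identity
= ((((A')'·(A+C))')')'   — distribution
= (((A·(A+C))')')'   — double negation
= ((A')')'   — absorption
= A'   — double negation

A'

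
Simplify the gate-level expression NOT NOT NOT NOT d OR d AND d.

d

NOT NOT NOT NOT d OR d AND d
= NOT NOT NOT NOT d OR d   — idempotence
= NOT NOT d OR d   — double negation
= d OR d   — double negation
= d   — idempotence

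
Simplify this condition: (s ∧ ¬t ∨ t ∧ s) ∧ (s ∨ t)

s

(s ∧ ¬t ∨ t ∧ s) ∧ (s ∨ t)
= s ∧ (s ∨ t)   — distribution
= s   — absorption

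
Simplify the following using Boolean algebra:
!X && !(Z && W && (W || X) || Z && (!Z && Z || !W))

!X && !Z

!X && !(Z && W && (W || X) || Z && (!Z && Z || !W))
= !X && !(Z && W || Z && (!Z && Z || !W))   (absorption)
= !X && !(Z && W || Z && !W)   (complement / identity)
= !X && !Z   (distribution)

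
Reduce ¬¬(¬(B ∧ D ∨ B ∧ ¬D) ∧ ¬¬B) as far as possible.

False

¬¬(¬(B ∧ D ∨ B ∧ ¬D) ∧ ¬¬B)
= ¬¬(¬B ∧ ¬¬B)   (distribution)
= ¬B ∧ ¬¬B   (double negation)
= ¬B ∧ B   (double negation)
= False   (complement)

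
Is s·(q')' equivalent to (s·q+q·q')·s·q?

E1: s·(q')'
    = s·q
E2: (s·q+q·q')·s·q
    = s·q·s·q
    = s·q
Both reduce to s·q, so they are equivalent.

Yes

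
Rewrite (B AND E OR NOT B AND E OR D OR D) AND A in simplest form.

(E OR D) AND A

(B AND E OR NOT B AND E OR D OR D) AND A
= (E OR D OR D) AND A
= (E OR D) AND A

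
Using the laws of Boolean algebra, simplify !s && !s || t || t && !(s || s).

!s && !s || t || t && !(s || s)
= !s && !s || t || t && !s   — idempotence
= !s && !s || t   — absorption
= !s || t   — idempotence

!s || t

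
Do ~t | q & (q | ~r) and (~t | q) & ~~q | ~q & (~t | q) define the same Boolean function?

Yes

E1: ~t | q & (q | ~r)
    = ~t | q   (absorption)
E2: (~t | q) & ~~q | ~q & (~t | q)
    = (~t | q) & q | ~q & (~t | q)   (double negation)
    = ~t | q   (distribution)
Both reduce to ~t | q, so they are equivalent.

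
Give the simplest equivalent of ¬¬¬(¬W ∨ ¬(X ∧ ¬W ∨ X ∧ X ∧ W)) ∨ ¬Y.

W ∧ X ∨ ¬Y

¬¬¬(¬W ∨ ¬(X ∧ ¬W ∨ X ∧ X ∧ W)) ∨ ¬Y
= ¬¬(W ∧ (X ∧ ¬W ∨ X ∧ X ∧ W)) ∨ ¬Y   — De Morgan
= ¬¬(W ∧ (X ∧ ¬W ∨ X ∧ W)) ∨ ¬Y   — idempotence
= W ∧ (X ∧ ¬W ∨ X ∧ W) ∨ ¬Y   — double negation
= W ∧ X ∨ ¬Y   — distribution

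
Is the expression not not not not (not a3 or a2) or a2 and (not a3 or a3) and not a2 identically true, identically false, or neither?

not not not not (not a3 or a2) or a2 and (not a3 or a3) and not a2
= not not not not (not a3 or a2) or a2 and not a2   (complement / identity)
= not not (not a3 or a2) or a2 and not a2   (double negation)
= not not (not a3 or a2)   (complement / identity)
= not a3 or a2   (double negation)
This depends on a2, a3, so it is not a constant.

neither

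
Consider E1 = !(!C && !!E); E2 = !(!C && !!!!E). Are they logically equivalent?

Yes

E1: !(!C && !!E)
    = C || !E   (De Morgan)
E2: !(!C && !!!!E)
    = C || !!!E   (De Morgan)
    = C || !E   (double negation)
Both reduce to C || !E, so they are equivalent.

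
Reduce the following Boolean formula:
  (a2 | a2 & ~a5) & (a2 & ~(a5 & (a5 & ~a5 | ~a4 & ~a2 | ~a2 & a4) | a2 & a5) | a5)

(a2 | a2 & ~a5) & (a2 & ~(a5 & (a5 & ~a5 | ~a4 & ~a2 | ~a2 & a4) | a2 & a5) | a5)
= (a2 | a2 & ~a5) & (a2 & ~(a5 & (~a4 & ~a2 | ~a2 & a4) | a2 & a5) | a5)   [complement / identity]
= (a2 | a2 & ~a5) & (a2 & ~(a5 & ~a2 | a2 & a5) | a5)   [distribution]
= (a2 | a2 & ~a5) & (a2 & ~a5 | a5)   [distribution]
= a2 & ~a5 | a2 & a5   [distribution]
= a2   [distribution]

a2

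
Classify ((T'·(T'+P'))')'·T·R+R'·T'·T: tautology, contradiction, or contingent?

((T'·(T'+P'))')'·T·R+R'·T'·T
= T'·(T'+P')·T·R+R'·T'·T   (double negation)
= T'·T·R+R'·T'·T   (absorption)
= T'·T   (distribution)
= 0   (complement)

contradiction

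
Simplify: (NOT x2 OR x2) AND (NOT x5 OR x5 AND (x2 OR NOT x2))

TRUE

(NOT x2 OR x2) AND (NOT x5 OR x5 AND (x2 OR NOT x2))
= NOT x5 OR x5 AND (x2 OR NOT x2)
= NOT x5 OR x5
= TRUE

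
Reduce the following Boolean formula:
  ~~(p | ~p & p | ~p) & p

p

~~(p | ~p & p | ~p) & p
= ~~(p | ~p) & p   — complement / identity
= (p | ~p) & p   — double negation
= p   — complement / identity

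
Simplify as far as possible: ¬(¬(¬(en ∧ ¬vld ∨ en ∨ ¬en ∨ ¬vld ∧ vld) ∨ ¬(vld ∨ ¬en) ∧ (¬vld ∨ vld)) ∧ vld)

¬vld

¬(¬(¬(en ∧ ¬vld ∨ en ∨ ¬en ∨ ¬vld ∧ vld) ∨ ¬(vld ∨ ¬en) ∧ (¬vld ∨ vld)) ∧ vld)
= ¬(¬(¬(en ∨ ¬en ∨ ¬vld ∧ vld) ∨ ¬(vld ∨ ¬en) ∧ (¬vld ∨ vld)) ∧ vld)   (absorption)
= ¬(¬(¬(en ∨ ¬en ∨ ¬vld ∧ vld) ∨ ¬(vld ∨ ¬en)) ∧ vld)   (complement / identity)
= ¬(¬(¬(en ∨ ¬en) ∨ ¬(vld ∨ ¬en)) ∧ vld)   (complement / identity)
= ¬((en ∨ ¬en) ∧ (vld ∨ ¬en) ∧ vld)   (De Morgan)
= ¬((vld ∨ ¬en) ∧ vld)   (complement / identity)
= ¬vld   (absorption)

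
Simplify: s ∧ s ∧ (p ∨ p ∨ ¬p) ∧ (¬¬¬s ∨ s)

s

s ∧ s ∧ (p ∨ p ∨ ¬p) ∧ (¬¬¬s ∨ s)
= s ∧ s ∧ (p ∨ ¬p) ∧ (¬¬¬s ∨ s)   — idempotence
= s ∧ s ∧ (¬¬¬s ∨ s)   — complement / identity
= s ∧ (¬¬¬s ∨ s)   — idempotence
= s ∧ (¬s ∨ s)   — double negation
= s   — complement / identity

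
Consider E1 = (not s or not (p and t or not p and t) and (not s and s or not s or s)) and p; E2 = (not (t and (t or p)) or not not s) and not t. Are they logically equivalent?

E1: (not s or not (p and t or not p and t) and (not s and s or not s or s)) and p
    = (not s or not (p and t or not p and t) and (not s or s)) and p   [complement / identity]
    = (not s or not (p and t or not p and t)) and p   [complement / identity]
    = (not s or not t) and p   [distribution]
E2: (not (t and (t or p)) or not not s) and not t
    = (not t or not not s) and not t   [absorption]
    = (not t or s) and not t   [double negation]
    = not t   [absorption]
These differ: at p=0, s=0, t=0, E1 = 0 but E2 = 1.

No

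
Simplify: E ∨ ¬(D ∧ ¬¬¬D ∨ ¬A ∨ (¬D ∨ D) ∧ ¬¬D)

E ∨ A ∧ ¬D

E ∨ ¬(D ∧ ¬¬¬D ∨ ¬A ∨ (¬D ∨ D) ∧ ¬¬D)
= E ∨ ¬(D ∧ ¬D ∨ ¬A ∨ (¬D ∨ D) ∧ ¬¬D)   (double negation)
= E ∨ ¬(D ∧ ¬D ∨ ¬A ∨ ¬¬D)   (complement / identity)
= E ∨ ¬(¬A ∨ ¬¬D)   (complement / identity)
= E ∨ A ∧ ¬D   (De Morgan)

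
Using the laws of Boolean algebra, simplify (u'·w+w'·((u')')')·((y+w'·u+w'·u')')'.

(u'·w+w'·((u')')')·((y+w'·u+w'·u')')'
= (u'·w+w'·u')·((y+w'·u+w'·u')')'   — double negation
= (u'·w+w'·u')·((y+w')')'   — distribution
= (u'·w+w'·u')·(y+w')   — double negation
= u'·(y+w')   — distribution

u'·(y+w')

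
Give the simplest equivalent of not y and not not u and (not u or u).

not y and not not u and (not u or u)
= not y and not not u   — complement / identity
= not y and u   — double negation

not y and u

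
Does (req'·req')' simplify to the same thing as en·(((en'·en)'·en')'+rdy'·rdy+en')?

No

E1: (req'·req')'
    = req+req   — De Morgan
    = req   — idempotence
E2: en·(((en'·en)'·en')'+rdy'·rdy+en')
    = en·(en'·en+en+rdy'·rdy+en')   — De Morgan
    = en·(en'·en+en+en')   — complement / identity
    = en·(en+en')   — complement / identity
    = en   — complement / identity
These differ: at en=0, rdy=0, req=1, E1 = 1 but E2 = 0.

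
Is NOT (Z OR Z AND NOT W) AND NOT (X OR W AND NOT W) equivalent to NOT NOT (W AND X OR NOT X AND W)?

E1: NOT (Z OR Z AND NOT W) AND NOT (X OR W AND NOT W)
    = NOT (Z OR Z AND NOT W) AND NOT X   [complement / identity]
    = NOT Z AND NOT X   [absorption]
E2: NOT NOT (W AND X OR NOT X AND W)
    = NOT NOT W   [distribution]
    = W   [double negation]
These differ: at W=1, X=1, Z=0, E1 = 0 but E2 = 1.

No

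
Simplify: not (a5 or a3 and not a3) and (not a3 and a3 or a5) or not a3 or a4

not a3 or a4

not (a5 or a3 and not a3) and (not a3 and a3 or a5) or not a3 or a4
= not (a5 or a3 and not a3) and a5 or not a3 or a4   (complement / identity)
= not a5 and a5 or not a3 or a4   (complement / identity)
= not a3 or a4   (complement / identity)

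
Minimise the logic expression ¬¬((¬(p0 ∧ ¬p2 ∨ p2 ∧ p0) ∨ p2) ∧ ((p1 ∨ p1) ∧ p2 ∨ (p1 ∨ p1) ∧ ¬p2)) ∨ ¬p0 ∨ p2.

¬¬((¬(p0 ∧ ¬p2 ∨ p2 ∧ p0) ∨ p2) ∧ ((p1 ∨ p1) ∧ p2 ∨ (p1 ∨ p1) ∧ ¬p2)) ∨ ¬p0 ∨ p2
= ¬¬((¬(p0 ∧ ¬p2 ∨ p2 ∧ p0) ∨ p2) ∧ (p1 ∨ p1)) ∨ ¬p0 ∨ p2   (distribution)
= ¬¬((¬p0 ∨ p2) ∧ (p1 ∨ p1)) ∨ ¬p0 ∨ p2   (distribution)
= ¬¬((¬p0 ∨ p2) ∧ p1) ∨ ¬p0 ∨ p2   (idempotence)
= (¬p0 ∨ p2) ∧ p1 ∨ ¬p0 ∨ p2   (double negation)
= ¬p0 ∨ p2   (absorption)

¬p0 ∨ p2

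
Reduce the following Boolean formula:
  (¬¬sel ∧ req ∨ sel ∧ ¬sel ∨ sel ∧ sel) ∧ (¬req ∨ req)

sel

(¬¬sel ∧ req ∨ sel ∧ ¬sel ∨ sel ∧ sel) ∧ (¬req ∨ req)
= (sel ∧ req ∨ sel ∧ ¬sel ∨ sel ∧ sel) ∧ (¬req ∨ req)
= (sel ∧ req ∨ sel) ∧ (¬req ∨ req)
= sel ∧ (¬req ∨ req)
= sel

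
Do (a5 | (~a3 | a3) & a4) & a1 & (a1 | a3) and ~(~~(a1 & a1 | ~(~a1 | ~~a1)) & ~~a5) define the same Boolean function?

E1: (a5 | (~a3 | a3) & a4) & a1 & (a1 | a3)
    = (a5 | a4) & a1 & (a1 | a3)
    = (a5 | a4) & a1
E2: ~(~~(a1 & a1 | ~(~a1 | ~~a1)) & ~~a5)
    = ~(~~(a1 & a1 | a1 & ~a1) & ~~a5)
    = ~(a1 & a1 | a1 & ~a1) | ~a5
    = ~a1 | ~a5
These differ: at a1=0, a3=0, a4=0, a5=0, E1 = 0 but E2 = 1.

No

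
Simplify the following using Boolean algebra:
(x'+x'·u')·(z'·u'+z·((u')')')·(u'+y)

x'·u'

(x'+x'·u')·(z'·u'+z·((u')')')·(u'+y)
= (x'+x'·u')·(z'·u'+z·u')·(u'+y)   (double negation)
= (x'+x'·u')·u'·(u'+y)   (distribution)
= (x'+x'·u')·u'   (absorption)
= x'·u'   (absorption)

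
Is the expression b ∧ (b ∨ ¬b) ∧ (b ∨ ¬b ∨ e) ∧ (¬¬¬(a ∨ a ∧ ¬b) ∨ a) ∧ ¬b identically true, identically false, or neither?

identically false

b ∧ (b ∨ ¬b) ∧ (b ∨ ¬b ∨ e) ∧ (¬¬¬(a ∨ a ∧ ¬b) ∨ a) ∧ ¬b
= b ∧ (b ∨ ¬b) ∧ (b ∨ ¬b ∨ e) ∧ (¬¬¬a ∨ a) ∧ ¬b   — absorption
= b ∧ (b ∨ ¬b) ∧ (¬¬¬a ∨ a) ∧ ¬b   — absorption
= b ∧ (b ∨ ¬b) ∧ (¬a ∨ a) ∧ ¬b   — double negation
= b ∧ (b ∨ ¬b) ∧ ¬b   — complement / identity
= b ∧ ¬b   — complement / identity
= False   — complement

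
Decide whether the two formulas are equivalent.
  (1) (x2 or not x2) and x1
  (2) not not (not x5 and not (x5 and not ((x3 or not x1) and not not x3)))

No

E1: (x2 or not x2) and x1
    = x1
E2: not not (not x5 and not (x5 and not ((x3 or not x1) and not not x3)))
    = not (x5 or x5 and not ((x3 or not x1) and not not x3))
    = not (x5 or x5 and not ((x3 or not x1) and x3))
    = not (x5 or x5 and not x3)
    = not x5
These differ: at x1=0, x2=0, x3=0, x5=0, E1 = 0 but E2 = 1.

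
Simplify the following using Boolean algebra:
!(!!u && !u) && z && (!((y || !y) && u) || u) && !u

!(!!u && !u) && z && (!((y || !y) && u) || u) && !u
= (!u || u) && z && (!((y || !y) && u) || u) && !u
= (!u || u) && z && (!u || u) && !u
= (!u || u) && z && !u
= z && !u

z && !u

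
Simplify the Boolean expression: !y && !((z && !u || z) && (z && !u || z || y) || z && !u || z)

!y && !z

!y && !((z && !u || z) && (z && !u || z || y) || z && !u || z)
= !y && !(z && !u || z || z && !u || z)   [absorption]
= !y && !(z && !u || z)   [idempotence]
= !y && !z   [absorption]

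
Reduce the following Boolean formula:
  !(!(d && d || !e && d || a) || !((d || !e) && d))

d

!(!(d && d || !e && d || a) || !((d || !e) && d))
= (d && d || !e && d || a) && (d || !e) && d   [De Morgan]
= ((d || !e) && d || a) && (d || !e) && d   [distribution]
= (d || !e) && d   [absorption]
= d   [absorption]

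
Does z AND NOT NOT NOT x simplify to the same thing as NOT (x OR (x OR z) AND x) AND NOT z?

No

E1: z AND NOT NOT NOT x
    = z AND NOT x   (double negation)
E2: NOT (x OR (x OR z) AND x) AND NOT z
    = NOT (x OR x) AND NOT z   (absorption)
    = NOT x AND NOT z   (idempotence)
These differ: at x=0, z=0, E1 = 0 but E2 = 1.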